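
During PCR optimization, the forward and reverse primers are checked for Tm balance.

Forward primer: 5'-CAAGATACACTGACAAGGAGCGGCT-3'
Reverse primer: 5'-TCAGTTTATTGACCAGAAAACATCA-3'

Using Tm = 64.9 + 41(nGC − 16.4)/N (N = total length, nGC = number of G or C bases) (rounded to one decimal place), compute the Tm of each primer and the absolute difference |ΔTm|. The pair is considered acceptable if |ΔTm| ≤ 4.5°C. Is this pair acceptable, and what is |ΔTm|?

|ΔTm| = 8.2°C; the pair is not acceptable.

Forward: G+C = 13, N = 25 → Tm = 64.9 + 41·(13 − 16.4)/25 = 59.3°C.
Reverse: G+C = 8, N = 25 → Tm = 64.9 + 41·(8 − 16.4)/25 = 51.1°C.
|ΔTm| = |59.3 − 51.1| = 8.2°C, > 4.5°C.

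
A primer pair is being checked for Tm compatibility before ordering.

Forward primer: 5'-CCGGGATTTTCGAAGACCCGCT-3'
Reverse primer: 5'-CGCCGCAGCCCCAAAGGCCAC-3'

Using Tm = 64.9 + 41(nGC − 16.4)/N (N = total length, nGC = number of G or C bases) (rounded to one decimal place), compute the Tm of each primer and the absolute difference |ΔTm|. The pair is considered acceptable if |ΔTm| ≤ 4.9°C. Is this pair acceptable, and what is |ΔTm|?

|ΔTm| = 5.5°C; the pair is not acceptable.

Forward: G+C = 13, N = 22 → Tm = 64.9 + 41·(13 − 16.4)/22 = 58.6°C.
Reverse: G+C = 16, N = 21 → Tm = 64.9 + 41·(16 − 16.4)/21 = 64.1°C.
|ΔTm| = |58.6 − 64.1| = 5.5°C, > 4.9°C.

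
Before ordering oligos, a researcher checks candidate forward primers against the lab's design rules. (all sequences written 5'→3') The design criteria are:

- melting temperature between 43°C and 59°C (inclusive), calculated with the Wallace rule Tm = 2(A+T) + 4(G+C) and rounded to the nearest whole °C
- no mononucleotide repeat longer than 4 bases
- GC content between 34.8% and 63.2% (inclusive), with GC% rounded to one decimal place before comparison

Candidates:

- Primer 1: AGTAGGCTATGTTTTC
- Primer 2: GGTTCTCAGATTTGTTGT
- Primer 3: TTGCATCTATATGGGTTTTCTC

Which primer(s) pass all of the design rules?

Primer 1 (16 nt, A=3 T=7 G=4 C=2): Tm = 2·10 + 4·6 = 44°C ✓; longest run = 4 ✓; GC 6/16 = 37.5% ✓ — passes.
Primer 2 (18 nt, A=2 T=9 G=5 C=2): Tm = 2·11 + 4·7 = 50°C ✓; longest run = 3 ✓; GC 7/18 = 38.9% ✓ — passes.
Primer 3 (22 nt, A=3 T=11 G=4 C=4): Tm = 2·14 + 4·8 = 60°C, outside 43–59°C ✗; longest run = 4 ✓; GC 8/22 = 36.4% ✓ — fails.

Primer 1 and Primer 2.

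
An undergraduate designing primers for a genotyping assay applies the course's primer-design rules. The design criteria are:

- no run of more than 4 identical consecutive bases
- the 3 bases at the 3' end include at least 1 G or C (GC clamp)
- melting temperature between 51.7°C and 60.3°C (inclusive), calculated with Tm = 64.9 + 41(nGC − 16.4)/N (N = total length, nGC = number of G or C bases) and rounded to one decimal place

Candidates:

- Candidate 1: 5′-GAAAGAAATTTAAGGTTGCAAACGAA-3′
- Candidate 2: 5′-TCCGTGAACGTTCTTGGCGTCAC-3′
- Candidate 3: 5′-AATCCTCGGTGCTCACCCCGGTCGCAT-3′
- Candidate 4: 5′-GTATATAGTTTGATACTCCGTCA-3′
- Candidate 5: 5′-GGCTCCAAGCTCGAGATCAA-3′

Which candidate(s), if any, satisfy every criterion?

Candidate 1 (26 nt, A=13 T=5 G=6 C=2): longest run = 3 ✓; 3' end GAA has 1 G/C ✓; Tm = 64.9 + 41·(8 − 16.4)/26 = 51.7°C ✓ — passes.
Candidate 2 (23 nt, A=3 T=7 G=6 C=7): longest run = 2 ✓; 3' end CAC has 2 G/C ✓; Tm = 64.9 + 41·(13 − 16.4)/23 = 58.8°C ✓ — passes.
Candidate 3 (27 nt, A=4 T=6 G=6 C=11): longest run = 4 ✓; 3' end CAT has 1 G/C ✓; Tm = 64.9 + 41·(17 − 16.4)/27 = 65.8°C, outside 51.7–60.3°C ✗ — fails.
Candidate 4 (23 nt, A=6 T=9 G=4 C=4): longest run = 3 ✓; 3' end TCA has 1 G/C ✓; Tm = 64.9 + 41·(8 − 16.4)/23 = 49.9°C, outside 51.7–60.3°C ✗ — fails.
Candidate 5 (20 nt, A=6 T=3 G=5 C=6): longest run = 2 ✓; 3' end CAA has 1 G/C ✓; Tm = 64.9 + 41·(11 − 16.4)/20 = 53.8°C ✓ — passes.

Candidate 1, Candidate 2 and Candidate 5.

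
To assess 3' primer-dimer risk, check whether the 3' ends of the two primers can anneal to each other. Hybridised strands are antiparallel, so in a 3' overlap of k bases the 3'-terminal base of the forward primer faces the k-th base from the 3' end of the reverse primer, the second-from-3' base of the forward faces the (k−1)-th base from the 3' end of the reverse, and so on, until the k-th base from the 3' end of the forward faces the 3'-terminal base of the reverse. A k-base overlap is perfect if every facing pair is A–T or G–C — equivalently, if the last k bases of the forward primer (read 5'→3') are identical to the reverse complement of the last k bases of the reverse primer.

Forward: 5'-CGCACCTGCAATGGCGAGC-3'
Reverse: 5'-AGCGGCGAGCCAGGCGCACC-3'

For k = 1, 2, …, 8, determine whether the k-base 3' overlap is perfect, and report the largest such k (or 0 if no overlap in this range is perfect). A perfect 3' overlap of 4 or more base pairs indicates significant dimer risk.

Last 8 bases (5'→3') — forward …TGGCGAGC, reverse …GGCGCACC.
Reverse complement of the reverse primer's last 8 bases: GGTGCGCC; its first k bases are the reverse complement of the reverse primer's last k bases, so a perfect k-base overlap needs the forward primer's last k bases to equal them.
Comparing (forward last k vs required): k=1: C vs G ✗; k=2: GC vs GG ✗; k=3: AGC vs GGT ✗; k=4: GAGC vs GGTG ✗; k=5: CGAGC vs GGTGC ✗; k=6: GCGAGC vs GGTGCG ✗; k=7: GGCGAGC vs GGTGCGC ✗; k=8: TGGCGAGC vs GGTGCGCC ✗.
No overlap length from 1 to 8 is perfect, so the longest perfect 3' overlap is 0.

Longest perfect overlap: 0 complementary base pairs; below the dimer-risk threshold (threshold 4).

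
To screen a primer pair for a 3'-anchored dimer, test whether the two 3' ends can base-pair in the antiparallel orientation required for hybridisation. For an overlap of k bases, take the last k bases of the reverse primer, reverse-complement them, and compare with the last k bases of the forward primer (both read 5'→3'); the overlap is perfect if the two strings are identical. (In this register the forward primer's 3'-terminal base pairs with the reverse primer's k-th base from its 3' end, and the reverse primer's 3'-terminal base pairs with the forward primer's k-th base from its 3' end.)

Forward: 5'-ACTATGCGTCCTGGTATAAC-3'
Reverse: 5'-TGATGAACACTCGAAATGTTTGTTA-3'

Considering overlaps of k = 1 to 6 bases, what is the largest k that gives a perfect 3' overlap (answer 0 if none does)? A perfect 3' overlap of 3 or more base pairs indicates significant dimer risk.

Last 6 bases (5'→3') — forward …TATAAC, reverse …TTGTTA.
Reverse complement of the reverse primer's last 6 bases: TAACAA; its first k bases are the reverse complement of the reverse primer's last k bases, so a perfect k-base overlap needs the forward primer's last k bases to equal them.
Comparing (forward last k vs required): k=1: C vs T ✗; k=2: AC vs TA ✗; k=3: AAC vs TAA ✗; k=4: TAAC vs TAAC ✓; k=5: ATAAC vs TAACA ✗; k=6: TATAAC vs TAACAA ✗.
Only k = 4 is perfect, so the longest perfect 3' overlap is 4.

Longest perfect overlap: 4 complementary base pairs; significant dimer risk (threshold 3).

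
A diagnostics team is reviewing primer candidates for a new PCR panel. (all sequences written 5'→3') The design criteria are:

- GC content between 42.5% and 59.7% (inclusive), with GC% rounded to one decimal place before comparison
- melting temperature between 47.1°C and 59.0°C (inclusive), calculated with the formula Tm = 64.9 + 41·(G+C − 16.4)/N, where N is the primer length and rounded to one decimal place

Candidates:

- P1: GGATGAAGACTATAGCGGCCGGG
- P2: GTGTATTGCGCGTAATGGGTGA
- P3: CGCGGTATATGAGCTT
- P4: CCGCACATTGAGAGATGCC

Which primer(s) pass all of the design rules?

P1 (23 nt, A=6 T=3 G=10 C=4): GC 14/23 = 60.9%, outside 42.5–59.7% ✗; Tm = 64.9 + 41·(14 − 16.4)/23 = 60.6°C, outside 47.1–59.0°C ✗ — fails.
P2 (22 nt, A=4 T=7 G=9 C=2): GC 11/22 = 50.0% ✓; Tm = 64.9 + 41·(11 − 16.4)/22 = 54.8°C ✓ — passes.
P3 (16 nt, A=3 T=5 G=5 C=3): GC 8/16 = 50.0% ✓; Tm = 64.9 + 41·(8 − 16.4)/16 = 43.4°C, outside 47.1–59.0°C ✗ — fails.
P4 (19 nt, A=5 T=3 G=5 C=6): GC 11/19 = 57.9% ✓; Tm = 64.9 + 41·(11 − 16.4)/19 = 53.2°C ✓ — passes.

P2 and P4.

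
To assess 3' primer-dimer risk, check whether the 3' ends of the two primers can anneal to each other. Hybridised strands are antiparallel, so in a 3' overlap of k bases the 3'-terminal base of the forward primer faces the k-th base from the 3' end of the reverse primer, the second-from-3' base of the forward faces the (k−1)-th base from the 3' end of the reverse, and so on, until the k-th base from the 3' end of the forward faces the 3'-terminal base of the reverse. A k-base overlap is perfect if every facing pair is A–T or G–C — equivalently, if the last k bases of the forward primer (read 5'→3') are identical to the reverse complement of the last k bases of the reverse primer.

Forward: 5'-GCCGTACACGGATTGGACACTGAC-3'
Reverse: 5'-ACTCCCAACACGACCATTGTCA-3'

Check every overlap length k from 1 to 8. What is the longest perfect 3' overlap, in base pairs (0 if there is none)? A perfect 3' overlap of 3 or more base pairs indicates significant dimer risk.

Longest perfect overlap: 4 complementary base pairs; significant dimer risk (threshold 3).

Last 8 bases (5'→3') — forward …ACACTGAC, reverse …CATTGTCA.
Reverse complement of the reverse primer's last 8 bases: TGACAATG; its first k bases are the reverse complement of the reverse primer's last k bases, so a perfect k-base overlap needs the forward primer's last k bases to equal them.
Comparing (forward last k vs required): k=1: C vs T ✗; k=2: AC vs TG ✗; k=3: GAC vs TGA ✗; k=4: TGAC vs TGAC ✓; k=5: CTGAC vs TGACA ✗; k=6: ACTGAC vs TGACAA ✗; k=7: CACTGAC vs TGACAAT ✗; k=8: ACACTGAC vs TGACAATG ✗.
Only k = 4 is perfect, so the longest perfect 3' overlap is 4.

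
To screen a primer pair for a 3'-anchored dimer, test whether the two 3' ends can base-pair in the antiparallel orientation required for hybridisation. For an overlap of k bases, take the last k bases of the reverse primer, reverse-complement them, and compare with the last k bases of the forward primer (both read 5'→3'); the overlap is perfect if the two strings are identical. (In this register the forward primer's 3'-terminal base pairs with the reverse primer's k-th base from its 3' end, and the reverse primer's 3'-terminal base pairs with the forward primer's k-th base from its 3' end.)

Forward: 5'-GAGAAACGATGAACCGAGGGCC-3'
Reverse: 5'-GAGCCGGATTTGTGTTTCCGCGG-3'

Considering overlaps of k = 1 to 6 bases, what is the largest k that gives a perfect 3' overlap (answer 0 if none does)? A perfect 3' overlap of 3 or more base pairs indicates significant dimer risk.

Longest perfect overlap: 2 complementary base pairs; below the dimer-risk threshold (threshold 3).

Last 6 bases (5'→3') — forward …AGGGCC, reverse …CCGCGG.
Reverse complement of the reverse primer's last 6 bases: CCGCGG; its first k bases are the reverse complement of the reverse primer's last k bases, so a perfect k-base overlap needs the forward primer's last k bases to equal them.
Comparing (forward last k vs required): k=1: C vs C ✓; k=2: CC vs CC ✓; k=3: GCC vs CCG ✗; k=4: GGCC vs CCGC ✗; k=5: GGGCC vs CCGCG ✗; k=6: AGGGCC vs CCGCGG ✗.
Perfect overlaps at k = 1, 2; the largest is 2.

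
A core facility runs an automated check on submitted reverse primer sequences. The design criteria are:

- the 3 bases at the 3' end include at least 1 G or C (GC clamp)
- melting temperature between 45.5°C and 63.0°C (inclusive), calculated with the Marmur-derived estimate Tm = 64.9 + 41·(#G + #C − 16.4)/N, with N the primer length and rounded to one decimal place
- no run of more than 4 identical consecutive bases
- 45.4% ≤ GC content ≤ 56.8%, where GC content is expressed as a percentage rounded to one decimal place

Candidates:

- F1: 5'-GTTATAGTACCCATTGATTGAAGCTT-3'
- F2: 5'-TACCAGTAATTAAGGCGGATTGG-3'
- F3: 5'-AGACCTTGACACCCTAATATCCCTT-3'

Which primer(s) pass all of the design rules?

None of the candidates satisfy all criteria.

F1 (26 nt, A=7 T=10 G=5 C=4): 3' end CTT has 1 G/C ✓; Tm = 64.9 + 41·(9 − 16.4)/26 = 53.2°C ✓; longest run = 3 ✓; GC 9/26 = 34.6%, outside 45.4–56.8% ✗ — fails.
F2 (23 nt, A=7 T=6 G=7 C=3): 3' end TGG has 2 G/C ✓; Tm = 64.9 + 41·(10 − 16.4)/23 = 53.5°C ✓; longest run = 2 ✓; GC 10/23 = 43.5%, outside 45.4–56.8% ✗ — fails.
F3 (25 nt, A=7 T=7 G=2 C=9): 3' end CTT has 1 G/C ✓; Tm = 64.9 + 41·(11 − 16.4)/25 = 56.0°C ✓; longest run = 3 ✓; GC 11/25 = 44.0%, outside 45.4–56.8% ✗ — fails.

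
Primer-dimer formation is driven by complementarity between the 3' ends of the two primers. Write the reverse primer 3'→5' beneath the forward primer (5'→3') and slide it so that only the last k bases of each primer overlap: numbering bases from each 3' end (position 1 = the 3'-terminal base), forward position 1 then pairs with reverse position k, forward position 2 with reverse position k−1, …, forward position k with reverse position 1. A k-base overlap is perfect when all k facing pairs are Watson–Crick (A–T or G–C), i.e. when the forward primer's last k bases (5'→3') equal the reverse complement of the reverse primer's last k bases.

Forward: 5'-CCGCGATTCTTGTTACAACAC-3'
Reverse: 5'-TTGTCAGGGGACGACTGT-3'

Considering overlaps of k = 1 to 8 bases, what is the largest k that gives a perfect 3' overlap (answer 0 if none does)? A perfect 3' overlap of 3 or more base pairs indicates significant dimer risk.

Longest perfect overlap: 2 complementary base pairs; below the dimer-risk threshold (threshold 3).

Last 8 bases (5'→3') — forward …TACAACAC, reverse …ACGACTGT.
Reverse complement of the reverse primer's last 8 bases: ACAGTCGT; its first k bases are the reverse complement of the reverse primer's last k bases, so a perfect k-base overlap needs the forward primer's last k bases to equal them.
Comparing (forward last k vs required): k=1: C vs A ✗; k=2: AC vs AC ✓; k=3: CAC vs ACA ✗; k=4: ACAC vs ACAG ✗; k=5: AACAC vs ACAGT ✗; k=6: CAACAC vs ACAGTC ✗; k=7: ACAACAC vs ACAGTCG ✗; k=8: TACAACAC vs ACAGTCGT ✗.
Only k = 2 is perfect, so the longest perfect 3' overlap is 2.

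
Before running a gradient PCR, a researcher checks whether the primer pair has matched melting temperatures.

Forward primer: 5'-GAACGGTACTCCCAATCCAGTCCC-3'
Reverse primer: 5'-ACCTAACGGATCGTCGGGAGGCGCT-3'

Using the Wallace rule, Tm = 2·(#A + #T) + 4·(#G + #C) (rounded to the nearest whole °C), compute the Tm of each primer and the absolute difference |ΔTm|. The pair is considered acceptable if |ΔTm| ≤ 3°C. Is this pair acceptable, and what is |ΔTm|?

|ΔTm| = 6°C; the pair is not acceptable.

Forward: A=6 T=4 G=4 C=10 → Tm = 2·10 + 4·14 = 76°C.
Reverse: A=5 T=4 G=9 C=7 → Tm = 2·9 + 4·16 = 82°C.
|ΔTm| = |76 − 82| = 6°C, > 3°C.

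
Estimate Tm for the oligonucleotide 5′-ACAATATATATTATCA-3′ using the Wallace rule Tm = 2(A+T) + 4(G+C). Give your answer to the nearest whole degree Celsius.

36°C

Base counts: A=8, T=6, G=0, C=2 (length 16).
Tm = 2·(8+6) + 4·(0+2) = 2·14 + 4·2 = 28 + 8 = 36°C.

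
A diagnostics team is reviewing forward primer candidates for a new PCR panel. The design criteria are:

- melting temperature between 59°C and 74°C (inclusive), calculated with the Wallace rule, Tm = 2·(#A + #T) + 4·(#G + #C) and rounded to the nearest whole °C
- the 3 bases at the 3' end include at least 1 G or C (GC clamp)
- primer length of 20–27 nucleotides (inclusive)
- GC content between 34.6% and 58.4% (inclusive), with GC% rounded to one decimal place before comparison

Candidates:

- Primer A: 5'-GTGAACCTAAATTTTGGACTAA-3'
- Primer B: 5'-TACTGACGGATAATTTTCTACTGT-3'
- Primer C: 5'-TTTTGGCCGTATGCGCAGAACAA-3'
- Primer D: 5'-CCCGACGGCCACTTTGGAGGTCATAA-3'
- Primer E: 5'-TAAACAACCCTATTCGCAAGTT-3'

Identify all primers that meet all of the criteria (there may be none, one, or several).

Primer A (22 nt, A=8 T=7 G=4 C=3): Tm = 2·15 + 4·7 = 58°C, outside 59–74°C ✗; 3' end TAA has 0 G/C, need ≥1 ✗; length 22 ✓; GC 7/22 = 31.8%, outside 34.6–58.4% ✗ — fails.
Primer B (24 nt, A=6 T=10 G=4 C=4): Tm = 2·16 + 4·8 = 64°C ✓; 3' end TGT has 1 G/C ✓; length 24 ✓; GC 8/24 = 33.3%, outside 34.6–58.4% ✗ — fails.
Primer C (23 nt, A=6 T=6 G=6 C=5): Tm = 2·12 + 4·11 = 68°C ✓; 3' end CAA has 1 G/C ✓; length 23 ✓; GC 11/23 = 47.8% ✓ — passes.
Primer D (26 nt, A=6 T=5 G=7 C=8): Tm = 2·11 + 4·15 = 82°C, outside 59–74°C ✗; 3' end TAA has 0 G/C, need ≥1 ✗; length 26 ✓; GC 15/26 = 57.7% ✓ — fails.
Primer E (22 nt, A=8 T=6 G=2 C=6): Tm = 2·14 + 4·8 = 60°C ✓; 3' end GTT has 1 G/C ✓; length 22 ✓; GC 8/22 = 36.4% ✓ — passes.

Primer C and Primer E.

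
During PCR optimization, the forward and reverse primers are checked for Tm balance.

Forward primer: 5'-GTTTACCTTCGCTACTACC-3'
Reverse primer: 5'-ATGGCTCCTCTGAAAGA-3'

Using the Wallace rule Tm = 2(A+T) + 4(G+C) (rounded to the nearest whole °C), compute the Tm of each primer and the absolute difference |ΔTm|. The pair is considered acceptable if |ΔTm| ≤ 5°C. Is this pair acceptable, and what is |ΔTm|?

Forward: A=3 T=7 G=2 C=7 → Tm = 2·10 + 4·9 = 56°C.
Reverse: A=5 T=4 G=4 C=4 → Tm = 2·9 + 4·8 = 50°C.
|ΔTm| = |56 − 50| = 6°C, > 5°C.

|ΔTm| = 6°C; the pair is not acceptable.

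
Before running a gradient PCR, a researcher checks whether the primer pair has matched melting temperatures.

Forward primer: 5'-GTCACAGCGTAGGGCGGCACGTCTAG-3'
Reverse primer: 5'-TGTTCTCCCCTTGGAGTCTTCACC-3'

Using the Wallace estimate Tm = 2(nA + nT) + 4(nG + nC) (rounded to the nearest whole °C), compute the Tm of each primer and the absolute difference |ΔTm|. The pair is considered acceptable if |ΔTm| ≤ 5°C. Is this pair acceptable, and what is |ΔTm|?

|ΔTm| = 12°C; the pair is not acceptable.

Forward: A=5 T=4 G=10 C=7 → Tm = 2·9 + 4·17 = 86°C.
Reverse: A=2 T=9 G=4 C=9 → Tm = 2·11 + 4·13 = 74°C.
|ΔTm| = |86 − 74| = 12°C, > 5°C.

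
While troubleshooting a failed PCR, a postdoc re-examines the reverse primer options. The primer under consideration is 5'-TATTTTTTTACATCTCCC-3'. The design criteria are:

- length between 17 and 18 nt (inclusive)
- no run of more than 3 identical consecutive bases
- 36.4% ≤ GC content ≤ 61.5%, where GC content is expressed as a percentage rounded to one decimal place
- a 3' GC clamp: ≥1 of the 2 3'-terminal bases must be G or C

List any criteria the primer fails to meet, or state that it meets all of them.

Base counts: A=3, T=10, G=0, C=5 (length 18).
length: length 18 ✓
homopolymer run: longest run = 7, exceeds 3 ✗
GC content: GC 5/18 = 27.8%, outside 36.4–61.5% ✗
GC clamp: 3' end CC has 2 G/C ✓

Fails: homopolymer run, GC content.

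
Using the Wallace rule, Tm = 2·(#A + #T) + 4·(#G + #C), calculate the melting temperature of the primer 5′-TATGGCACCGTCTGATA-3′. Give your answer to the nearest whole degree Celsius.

Base counts: A=4, T=5, G=4, C=4 (length 17).
Tm = 2·(4+5) + 4·(4+4) = 2·9 + 4·8 = 18 + 32 = 50°C.

50°C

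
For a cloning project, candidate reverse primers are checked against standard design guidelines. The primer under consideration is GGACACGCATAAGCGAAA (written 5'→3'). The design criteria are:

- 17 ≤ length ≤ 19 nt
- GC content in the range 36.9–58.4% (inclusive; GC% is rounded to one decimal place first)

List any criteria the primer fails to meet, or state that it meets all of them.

Meets all criteria.

Base counts: A=8, T=1, G=5, C=4 (length 18).
length: length 18 ✓
GC content: GC 9/18 = 50.0% ✓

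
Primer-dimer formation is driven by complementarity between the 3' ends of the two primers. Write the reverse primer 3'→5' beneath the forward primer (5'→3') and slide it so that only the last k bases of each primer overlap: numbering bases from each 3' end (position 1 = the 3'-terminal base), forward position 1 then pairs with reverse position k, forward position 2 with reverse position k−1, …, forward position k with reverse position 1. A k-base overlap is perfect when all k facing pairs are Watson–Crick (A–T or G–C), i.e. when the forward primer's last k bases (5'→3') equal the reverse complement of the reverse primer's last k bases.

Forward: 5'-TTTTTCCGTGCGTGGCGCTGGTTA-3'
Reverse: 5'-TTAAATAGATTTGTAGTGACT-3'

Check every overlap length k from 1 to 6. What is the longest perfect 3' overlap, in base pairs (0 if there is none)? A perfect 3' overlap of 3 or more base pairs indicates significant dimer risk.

Longest perfect overlap: 1 complementary base pair; below the dimer-risk threshold (threshold 3).

Last 6 bases (5'→3') — forward …TGGTTA, reverse …GTGACT.
Reverse complement of the reverse primer's last 6 bases: AGTCAC; its first k bases are the reverse complement of the reverse primer's last k bases, so a perfect k-base overlap needs the forward primer's last k bases to equal them.
Comparing (forward last k vs required): k=1: A vs A ✓; k=2: TA vs AG ✗; k=3: TTA vs AGT ✗; k=4: GTTA vs AGTC ✗; k=5: GGTTA vs AGTCA ✗; k=6: TGGTTA vs AGTCAC ✗.
Only k = 1 is perfect, so the longest perfect 3' overlap is 1.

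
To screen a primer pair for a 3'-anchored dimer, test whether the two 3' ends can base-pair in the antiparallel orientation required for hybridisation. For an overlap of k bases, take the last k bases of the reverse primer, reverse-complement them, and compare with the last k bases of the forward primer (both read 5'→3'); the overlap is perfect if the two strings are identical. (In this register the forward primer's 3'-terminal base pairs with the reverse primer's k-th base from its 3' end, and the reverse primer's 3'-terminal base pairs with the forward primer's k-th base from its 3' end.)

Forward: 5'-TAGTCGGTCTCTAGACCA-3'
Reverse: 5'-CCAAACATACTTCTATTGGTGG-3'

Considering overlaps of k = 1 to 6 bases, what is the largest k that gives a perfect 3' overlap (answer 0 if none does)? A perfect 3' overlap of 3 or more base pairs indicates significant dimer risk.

Last 6 bases (5'→3') — forward …AGACCA, reverse …TGGTGG.
Reverse complement of the reverse primer's last 6 bases: CCACCA; its first k bases are the reverse complement of the reverse primer's last k bases, so a perfect k-base overlap needs the forward primer's last k bases to equal them.
Comparing (forward last k vs required): k=1: A vs C ✗; k=2: CA vs CC ✗; k=3: CCA vs CCA ✓; k=4: ACCA vs CCAC ✗; k=5: GACCA vs CCACC ✗; k=6: AGACCA vs CCACCA ✗.
Only k = 3 is perfect, so the longest perfect 3' overlap is 3.

Longest perfect overlap: 3 complementary base pairs; significant dimer risk (threshold 3).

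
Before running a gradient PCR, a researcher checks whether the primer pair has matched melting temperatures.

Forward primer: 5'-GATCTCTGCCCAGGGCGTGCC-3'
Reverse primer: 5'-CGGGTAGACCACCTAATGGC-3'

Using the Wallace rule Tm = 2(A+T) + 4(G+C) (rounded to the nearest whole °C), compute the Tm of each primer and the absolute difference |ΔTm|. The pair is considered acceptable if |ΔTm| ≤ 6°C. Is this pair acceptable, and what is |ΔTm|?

Forward: A=2 T=4 G=7 C=8 → Tm = 2·6 + 4·15 = 72°C.
Reverse: A=5 T=3 G=6 C=6 → Tm = 2·8 + 4·12 = 64°C.
|ΔTm| = |72 − 64| = 8°C, > 6°C.

|ΔTm| = 8°C; the pair is not acceptable.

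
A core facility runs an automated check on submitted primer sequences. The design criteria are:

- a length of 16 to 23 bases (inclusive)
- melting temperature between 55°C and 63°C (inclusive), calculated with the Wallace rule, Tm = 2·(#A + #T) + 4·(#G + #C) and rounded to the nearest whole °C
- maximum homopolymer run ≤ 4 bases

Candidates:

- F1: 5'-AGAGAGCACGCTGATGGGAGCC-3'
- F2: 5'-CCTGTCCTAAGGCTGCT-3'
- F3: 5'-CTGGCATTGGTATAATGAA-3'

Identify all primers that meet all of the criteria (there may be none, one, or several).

None of the candidates satisfy all criteria.

F1 (22 nt, A=6 T=2 G=9 C=5): length 22 ✓; Tm = 2·8 + 4·14 = 72°C, outside 55–63°C ✗; longest run = 3 ✓ — fails.
F2 (17 nt, A=2 T=5 G=4 C=6): length 17 ✓; Tm = 2·7 + 4·10 = 54°C, outside 55–63°C ✗; longest run = 2 ✓ — fails.
F3 (19 nt, A=6 T=6 G=5 C=2): length 19 ✓; Tm = 2·12 + 4·7 = 52°C, outside 55–63°C ✗; longest run = 2 ✓ — fails.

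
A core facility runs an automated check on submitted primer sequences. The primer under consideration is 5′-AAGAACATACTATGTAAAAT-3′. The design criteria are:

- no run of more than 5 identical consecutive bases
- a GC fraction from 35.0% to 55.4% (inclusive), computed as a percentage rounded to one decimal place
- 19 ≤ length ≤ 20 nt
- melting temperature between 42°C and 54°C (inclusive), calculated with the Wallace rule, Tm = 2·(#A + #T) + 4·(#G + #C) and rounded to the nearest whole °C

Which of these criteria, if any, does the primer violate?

Fails: GC content.

Base counts: A=11, T=5, G=2, C=2 (length 20).
homopolymer run: longest run = 4 ✓
GC content: GC 4/20 = 20.0%, outside 35.0–55.4% ✗
length: length 20 ✓
Tm: Tm = 2·16 + 4·4 = 48°C ✓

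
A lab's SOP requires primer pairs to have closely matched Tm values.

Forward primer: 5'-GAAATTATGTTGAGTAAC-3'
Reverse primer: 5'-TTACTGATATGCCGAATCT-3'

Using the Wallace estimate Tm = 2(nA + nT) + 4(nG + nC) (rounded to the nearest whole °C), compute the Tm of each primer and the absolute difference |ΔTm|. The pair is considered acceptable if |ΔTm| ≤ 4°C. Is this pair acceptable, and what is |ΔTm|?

Forward: A=7 T=6 G=4 C=1 → Tm = 2·13 + 4·5 = 46°C.
Reverse: A=5 T=7 G=3 C=4 → Tm = 2·12 + 4·7 = 52°C.
|ΔTm| = |46 − 52| = 6°C, > 4°C.

|ΔTm| = 6°C; the pair is not acceptable.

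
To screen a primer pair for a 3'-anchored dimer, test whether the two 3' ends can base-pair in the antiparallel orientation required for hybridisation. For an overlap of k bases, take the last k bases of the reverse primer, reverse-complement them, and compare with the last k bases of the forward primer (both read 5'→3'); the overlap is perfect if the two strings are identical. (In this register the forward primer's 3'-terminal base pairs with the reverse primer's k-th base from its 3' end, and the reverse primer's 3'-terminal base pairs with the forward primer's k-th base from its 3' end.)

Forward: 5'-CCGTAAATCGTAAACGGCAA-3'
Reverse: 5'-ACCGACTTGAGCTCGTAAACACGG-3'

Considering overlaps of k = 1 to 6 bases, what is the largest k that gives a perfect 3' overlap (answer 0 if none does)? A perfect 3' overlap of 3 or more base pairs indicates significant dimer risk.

Longest perfect overlap: 0 complementary base pairs; below the dimer-risk threshold (threshold 3).

Last 6 bases (5'→3') — forward …CGGCAA, reverse …ACACGG.
Reverse complement of the reverse primer's last 6 bases: CCGTGT; its first k bases are the reverse complement of the reverse primer's last k bases, so a perfect k-base overlap needs the forward primer's last k bases to equal them.
Comparing (forward last k vs required): k=1: A vs C ✗; k=2: AA vs CC ✗; k=3: CAA vs CCG ✗; k=4: GCAA vs CCGT ✗; k=5: GGCAA vs CCGTG ✗; k=6: CGGCAA vs CCGTGT ✗.
No overlap length from 1 to 6 is perfect, so the longest perfect 3' overlap is 0.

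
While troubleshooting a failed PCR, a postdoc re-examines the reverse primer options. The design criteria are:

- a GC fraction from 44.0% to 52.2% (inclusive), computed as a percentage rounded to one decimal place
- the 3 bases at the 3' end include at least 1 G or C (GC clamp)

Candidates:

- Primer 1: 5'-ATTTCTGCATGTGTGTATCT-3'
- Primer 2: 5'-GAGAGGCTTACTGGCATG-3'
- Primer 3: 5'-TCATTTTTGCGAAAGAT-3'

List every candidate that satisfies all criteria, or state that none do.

None of the candidates satisfy all criteria.

Primer 1 (20 nt, A=3 T=10 G=4 C=3): GC 7/20 = 35.0%, outside 44.0–52.2% ✗; 3' end TCT has 1 G/C ✓ — fails.
Primer 2 (18 nt, A=4 T=4 G=7 C=3): GC 10/18 = 55.6%, outside 44.0–52.2% ✗; 3' end ATG has 1 G/C ✓ — fails.
Primer 3 (17 nt, A=5 T=7 G=3 C=2): GC 5/17 = 29.4%, outside 44.0–52.2% ✗; 3' end GAT has 1 G/C ✓ — fails.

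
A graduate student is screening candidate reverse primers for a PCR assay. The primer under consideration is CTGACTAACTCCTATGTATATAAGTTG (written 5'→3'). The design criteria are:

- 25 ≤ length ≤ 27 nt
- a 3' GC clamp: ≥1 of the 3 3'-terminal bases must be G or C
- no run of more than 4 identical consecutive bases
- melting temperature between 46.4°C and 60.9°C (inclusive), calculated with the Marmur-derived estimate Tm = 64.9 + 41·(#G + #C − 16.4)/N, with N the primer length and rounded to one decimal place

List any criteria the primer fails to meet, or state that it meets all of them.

Base counts: A=8, T=10, G=4, C=5 (length 27).
length: length 27 ✓
GC clamp: 3' end TTG has 1 G/C ✓
homopolymer run: longest run = 2 ✓
Tm: Tm = 64.9 + 41·(9 − 16.4)/27 = 53.7°C ✓

Meets all criteria.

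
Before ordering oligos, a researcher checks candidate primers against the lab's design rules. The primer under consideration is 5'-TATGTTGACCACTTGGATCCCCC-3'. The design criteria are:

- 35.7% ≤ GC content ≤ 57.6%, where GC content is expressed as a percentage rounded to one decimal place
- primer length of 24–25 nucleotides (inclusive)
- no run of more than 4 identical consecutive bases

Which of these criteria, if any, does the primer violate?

Base counts: A=4, T=7, G=4, C=8 (length 23).
GC content: GC 12/23 = 52.2% ✓
length: length 23, outside 24–25 ✗
homopolymer run: longest run = 5, exceeds 4 ✗

Fails: length, homopolymer run.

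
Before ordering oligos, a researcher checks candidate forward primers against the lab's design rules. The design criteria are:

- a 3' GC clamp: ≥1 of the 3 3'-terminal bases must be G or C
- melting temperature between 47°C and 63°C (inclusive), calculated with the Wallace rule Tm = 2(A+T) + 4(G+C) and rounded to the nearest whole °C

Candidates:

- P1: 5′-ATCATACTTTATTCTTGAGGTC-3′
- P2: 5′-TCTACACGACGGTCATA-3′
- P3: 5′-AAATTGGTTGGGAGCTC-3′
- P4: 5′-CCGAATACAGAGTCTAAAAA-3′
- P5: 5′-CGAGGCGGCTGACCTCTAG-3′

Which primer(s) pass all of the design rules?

P1 and P3.

P1 (22 nt, A=5 T=10 G=3 C=4): 3' end GTC has 2 G/C ✓; Tm = 2·15 + 4·7 = 58°C ✓ — passes.
P2 (17 nt, A=5 T=4 G=3 C=5): 3' end ATA has 0 G/C, need ≥1 ✗; Tm = 2·9 + 4·8 = 50°C ✓ — fails.
P3 (17 nt, A=4 T=5 G=6 C=2): 3' end CTC has 2 G/C ✓; Tm = 2·9 + 4·8 = 50°C ✓ — passes.
P4 (20 nt, A=10 T=3 G=3 C=4): 3' end AAA has 0 G/C, need ≥1 ✗; Tm = 2·13 + 4·7 = 54°C ✓ — fails.
P5 (19 nt, A=3 T=3 G=7 C=6): 3' end TAG has 1 G/C ✓; Tm = 2·6 + 4·13 = 64°C, outside 47–63°C ✗ — fails.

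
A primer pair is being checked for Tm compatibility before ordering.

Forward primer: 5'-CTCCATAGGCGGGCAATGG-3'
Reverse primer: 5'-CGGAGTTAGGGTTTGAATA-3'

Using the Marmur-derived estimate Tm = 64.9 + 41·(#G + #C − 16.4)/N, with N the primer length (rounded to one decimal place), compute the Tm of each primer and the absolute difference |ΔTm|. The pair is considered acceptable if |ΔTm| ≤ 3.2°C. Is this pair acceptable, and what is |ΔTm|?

|ΔTm| = 8.6°C; the pair is not acceptable.

Forward: G+C = 12, N = 19 → Tm = 64.9 + 41·(12 − 16.4)/19 = 55.4°C.
Reverse: G+C = 8, N = 19 → Tm = 64.9 + 41·(8 − 16.4)/19 = 46.8°C.
|ΔTm| = |55.4 − 46.8| = 8.6°C, > 3.2°C.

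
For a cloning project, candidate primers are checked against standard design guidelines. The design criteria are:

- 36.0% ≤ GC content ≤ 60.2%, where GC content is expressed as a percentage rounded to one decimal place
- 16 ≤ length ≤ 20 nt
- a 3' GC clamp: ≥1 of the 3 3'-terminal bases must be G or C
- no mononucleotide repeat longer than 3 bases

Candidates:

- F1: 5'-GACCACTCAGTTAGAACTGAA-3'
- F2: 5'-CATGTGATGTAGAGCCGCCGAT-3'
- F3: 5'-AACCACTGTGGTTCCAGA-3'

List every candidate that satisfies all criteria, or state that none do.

F1 (21 nt, A=8 T=4 G=4 C=5): GC 9/21 = 42.9% ✓; length 21, outside 16–20 ✗; 3' end GAA has 1 G/C ✓; longest run = 2 ✓ — fails.
F2 (22 nt, A=5 T=5 G=7 C=5): GC 12/22 = 54.5% ✓; length 22, outside 16–20 ✗; 3' end GAT has 1 G/C ✓; longest run = 2 ✓ — fails.
F3 (18 nt, A=5 T=4 G=4 C=5): GC 9/18 = 50.0% ✓; length 18 ✓; 3' end AGA has 1 G/C ✓; longest run = 2 ✓ — passes.

F3 only.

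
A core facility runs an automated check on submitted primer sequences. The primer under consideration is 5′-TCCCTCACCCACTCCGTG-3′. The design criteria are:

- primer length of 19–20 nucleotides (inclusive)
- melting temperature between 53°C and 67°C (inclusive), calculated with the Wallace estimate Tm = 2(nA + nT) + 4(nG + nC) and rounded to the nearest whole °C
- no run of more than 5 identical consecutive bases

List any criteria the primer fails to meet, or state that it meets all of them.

Fails: length.

Base counts: A=2, T=4, G=2, C=10 (length 18).
length: length 18, outside 19–20 ✗
Tm: Tm = 2·6 + 4·12 = 60°C ✓
homopolymer run: longest run = 3 ✓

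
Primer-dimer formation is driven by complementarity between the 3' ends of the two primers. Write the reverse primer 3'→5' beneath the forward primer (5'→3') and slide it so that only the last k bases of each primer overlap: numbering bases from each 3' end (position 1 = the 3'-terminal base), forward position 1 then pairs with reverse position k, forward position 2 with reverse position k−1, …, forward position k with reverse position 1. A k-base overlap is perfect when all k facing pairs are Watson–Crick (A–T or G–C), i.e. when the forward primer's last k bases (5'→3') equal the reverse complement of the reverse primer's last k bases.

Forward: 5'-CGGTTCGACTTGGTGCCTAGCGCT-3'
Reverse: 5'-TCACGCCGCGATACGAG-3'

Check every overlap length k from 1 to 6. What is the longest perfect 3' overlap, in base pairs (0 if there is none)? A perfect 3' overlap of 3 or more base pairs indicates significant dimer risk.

Last 6 bases (5'→3') — forward …AGCGCT, reverse …TACGAG.
Reverse complement of the reverse primer's last 6 bases: CTCGTA; its first k bases are the reverse complement of the reverse primer's last k bases, so a perfect k-base overlap needs the forward primer's last k bases to equal them.
Comparing (forward last k vs required): k=1: T vs C ✗; k=2: CT vs CT ✓; k=3: GCT vs CTC ✗; k=4: CGCT vs CTCG ✗; k=5: GCGCT vs CTCGT ✗; k=6: AGCGCT vs CTCGTA ✗.
Only k = 2 is perfect, so the longest perfect 3' overlap is 2.

Longest perfect overlap: 2 complementary base pairs; below the dimer-risk threshold (threshold 3).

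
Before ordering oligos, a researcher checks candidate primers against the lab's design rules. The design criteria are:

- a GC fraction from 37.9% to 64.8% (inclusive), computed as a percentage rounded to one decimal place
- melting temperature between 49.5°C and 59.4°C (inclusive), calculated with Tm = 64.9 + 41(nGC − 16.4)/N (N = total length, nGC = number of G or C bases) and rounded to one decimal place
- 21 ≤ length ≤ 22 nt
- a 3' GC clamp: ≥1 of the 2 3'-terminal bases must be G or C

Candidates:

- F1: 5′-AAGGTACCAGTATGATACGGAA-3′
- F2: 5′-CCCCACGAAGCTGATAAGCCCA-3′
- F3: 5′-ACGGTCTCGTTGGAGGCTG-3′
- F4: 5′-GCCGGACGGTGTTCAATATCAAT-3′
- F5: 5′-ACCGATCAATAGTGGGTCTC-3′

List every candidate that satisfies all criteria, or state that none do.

F1 (22 nt, A=9 T=4 G=6 C=3): GC 9/22 = 40.9% ✓; Tm = 64.9 + 41·(9 − 16.4)/22 = 51.1°C ✓; length 22 ✓; 3' end AA has 0 G/C, need ≥1 ✗ — fails.
F2 (22 nt, A=7 T=2 G=4 C=9): GC 13/22 = 59.1% ✓; Tm = 64.9 + 41·(13 − 16.4)/22 = 58.6°C ✓; length 22 ✓; 3' end CA has 1 G/C ✓ — passes.
F3 (19 nt, A=2 T=5 G=8 C=4): GC 12/19 = 63.2% ✓; Tm = 64.9 + 41·(12 − 16.4)/19 = 55.4°C ✓; length 19, outside 21–22 ✗; 3' end TG has 1 G/C ✓ — fails.
F4 (23 nt, A=6 T=6 G=6 C=5): GC 11/23 = 47.8% ✓; Tm = 64.9 + 41·(11 − 16.4)/23 = 55.3°C ✓; length 23, outside 21–22 ✗; 3' end AT has 0 G/C, need ≥1 ✗ — fails.
F5 (20 nt, A=5 T=5 G=5 C=5): GC 10/20 = 50.0% ✓; Tm = 64.9 + 41·(10 − 16.4)/20 = 51.8°C ✓; length 20, outside 21–22 ✗; 3' end TC has 1 G/C ✓ — fails.

F2 only.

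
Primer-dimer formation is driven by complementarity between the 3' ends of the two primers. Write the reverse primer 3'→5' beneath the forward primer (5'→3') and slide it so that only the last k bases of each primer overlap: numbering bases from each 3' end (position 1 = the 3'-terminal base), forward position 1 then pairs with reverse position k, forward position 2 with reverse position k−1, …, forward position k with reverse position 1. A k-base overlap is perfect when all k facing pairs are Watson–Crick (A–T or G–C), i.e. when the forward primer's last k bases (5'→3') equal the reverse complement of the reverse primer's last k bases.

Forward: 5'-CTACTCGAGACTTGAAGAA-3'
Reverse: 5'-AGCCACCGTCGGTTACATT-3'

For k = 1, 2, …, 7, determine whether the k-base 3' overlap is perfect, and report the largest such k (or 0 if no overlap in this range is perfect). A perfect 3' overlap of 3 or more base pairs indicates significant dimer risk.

Longest perfect overlap: 2 complementary base pairs; below the dimer-risk threshold (threshold 3).

Last 7 bases (5'→3') — forward …TGAAGAA, reverse …TTACATT.
Reverse complement of the reverse primer's last 7 bases: AATGTAA; its first k bases are the reverse complement of the reverse primer's last k bases, so a perfect k-base overlap needs the forward primer's last k bases to equal them.
Comparing (forward last k vs required): k=1: A vs A ✓; k=2: AA vs AA ✓; k=3: GAA vs AAT ✗; k=4: AGAA vs AATG ✗; k=5: AAGAA vs AATGT ✗; k=6: GAAGAA vs AATGTA ✗; k=7: TGAAGAA vs AATGTAA ✗.
Perfect overlaps at k = 1, 2; the largest is 2.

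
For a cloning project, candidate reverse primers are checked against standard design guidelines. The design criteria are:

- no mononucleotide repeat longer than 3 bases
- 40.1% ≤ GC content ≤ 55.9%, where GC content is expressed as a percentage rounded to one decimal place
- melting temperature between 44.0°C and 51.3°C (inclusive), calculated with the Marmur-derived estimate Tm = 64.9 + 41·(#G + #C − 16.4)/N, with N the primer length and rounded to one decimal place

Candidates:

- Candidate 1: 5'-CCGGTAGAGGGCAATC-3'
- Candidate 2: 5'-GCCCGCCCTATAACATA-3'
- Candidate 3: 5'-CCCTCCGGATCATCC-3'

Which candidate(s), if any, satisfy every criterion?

Candidate 2 only.

Candidate 1 (16 nt, A=4 T=2 G=6 C=4): longest run = 3 ✓; GC 10/16 = 62.5%, outside 40.1–55.9% ✗; Tm = 64.9 + 41·(10 − 16.4)/16 = 48.5°C ✓ — fails.
Candidate 2 (17 nt, A=5 T=3 G=2 C=7): longest run = 3 ✓; GC 9/17 = 52.9% ✓; Tm = 64.9 + 41·(9 − 16.4)/17 = 47.1°C ✓ — passes.
Candidate 3 (15 nt, A=2 T=3 G=2 C=8): longest run = 3 ✓; GC 10/15 = 66.7%, outside 40.1–55.9% ✗; Tm = 64.9 + 41·(10 − 16.4)/15 = 47.4°C ✓ — fails.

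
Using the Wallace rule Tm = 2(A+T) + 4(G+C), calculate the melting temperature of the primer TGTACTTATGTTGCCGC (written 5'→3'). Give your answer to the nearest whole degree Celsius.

50°C

Base counts: A=2, T=7, G=4, C=4 (length 17).
Tm = 2·(2+7) + 4·(4+4) = 2·9 + 4·8 = 18 + 32 = 50°C.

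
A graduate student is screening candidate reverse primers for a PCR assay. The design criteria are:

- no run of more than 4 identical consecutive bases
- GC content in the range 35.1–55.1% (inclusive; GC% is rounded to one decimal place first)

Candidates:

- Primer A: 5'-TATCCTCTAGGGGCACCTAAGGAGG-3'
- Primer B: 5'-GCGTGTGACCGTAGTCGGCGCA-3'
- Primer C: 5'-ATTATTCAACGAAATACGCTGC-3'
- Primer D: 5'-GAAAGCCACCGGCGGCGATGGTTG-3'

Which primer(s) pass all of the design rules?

Primer C only.

Primer A (25 nt, A=6 T=5 G=8 C=6): longest run = 4 ✓; GC 14/25 = 56.0%, outside 35.1–55.1% ✗ — fails.
Primer B (22 nt, A=3 T=4 G=9 C=6): longest run = 2 ✓; GC 15/22 = 68.2%, outside 35.1–55.1% ✗ — fails.
Primer C (22 nt, A=8 T=6 G=3 C=5): longest run = 3 ✓; GC 8/22 = 36.4% ✓ — passes.
Primer D (24 nt, A=5 T=3 G=10 C=6): longest run = 3 ✓; GC 16/24 = 66.7%, outside 35.1–55.1% ✗ — fails.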